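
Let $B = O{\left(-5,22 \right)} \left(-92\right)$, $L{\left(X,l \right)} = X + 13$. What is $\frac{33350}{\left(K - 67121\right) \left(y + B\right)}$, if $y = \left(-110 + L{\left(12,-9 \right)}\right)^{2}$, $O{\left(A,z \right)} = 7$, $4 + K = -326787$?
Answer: $- \frac{16675}{1296167436} \approx -1.2865 \cdot 10^{-5}$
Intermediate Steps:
$K = -326791$ ($K = -4 - 326787 = -326791$)
$L{\left(X,l \right)} = 13 + X$
$B = -644$ ($B = 7 \left(-92\right) = -644$)
$y = 7225$ ($y = \left(-110 + \left(13 + 12\right)\right)^{2} = \left(-110 + 25\right)^{2} = \left(-85\right)^{2} = 7225$)
$\frac{33350}{\left(K - 67121\right) \left(y + B\right)} = \frac{33350}{\left(-326791 - 67121\right) \left(7225 - 644\right)} = \frac{33350}{\left(-393912\right) 6581} = \frac{33350}{-2592334872} = 33350 \left(- \frac{1}{2592334872}\right) = - \frac{16675}{1296167436}$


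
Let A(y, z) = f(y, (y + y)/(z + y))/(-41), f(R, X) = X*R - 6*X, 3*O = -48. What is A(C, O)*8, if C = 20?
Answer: -1120/41 ≈ -27.317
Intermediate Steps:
O = -16 (O = (⅓)*(-48) = -16)
f(R, X) = -6*X + R*X (f(R, X) = R*X - 6*X = -6*X + R*X)
A(y, z) = -2*y*(-6 + y)/(41*(y + z)) (A(y, z) = (((y + y)/(z + y))*(-6 + y))/(-41) = (((2*y)/(y + z))*(-6 + y))*(-1/41) = ((2*y/(y + z))*(-6 + y))*(-1/41) = (2*y*(-6 + y)/(y + z))*(-1/41) = -2*y*(-6 + y)/(41*(y + z)))
A(C, O)*8 = ((2/41)*20*(6 - 1*20)/(20 - 16))*8 = ((2/41)*20*(6 - 20)/4)*8 = ((2/41)*20*(¼)*(-14))*8 = -140/41*8 = -1120/41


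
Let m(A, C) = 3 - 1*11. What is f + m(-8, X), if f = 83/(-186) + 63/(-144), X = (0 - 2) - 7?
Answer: -13219/1488 ≈ -8.8837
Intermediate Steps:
X = -9 (X = -2 - 7 = -9)
f = -1315/1488 (f = 83*(-1/186) + 63*(-1/144) = -83/186 - 7/16 = -1315/1488 ≈ -0.88374)
m(A, C) = -8 (m(A, C) = 3 - 11 = -8)
f + m(-8, X) = -1315/1488 - 8 = -13219/1488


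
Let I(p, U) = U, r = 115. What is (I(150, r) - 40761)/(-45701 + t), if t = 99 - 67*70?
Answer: 20323/25146 ≈ 0.80820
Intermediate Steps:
t = -4591 (t = 99 - 4690 = -4591)
(I(150, r) - 40761)/(-45701 + t) = (115 - 40761)/(-45701 - 4591) = -40646/(-50292) = -40646*(-1/50292) = 20323/25146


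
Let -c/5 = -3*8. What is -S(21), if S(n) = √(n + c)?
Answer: -√141 ≈ -11.874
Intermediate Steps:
c = 120 (c = -(-15)*8 = -5*(-24) = 120)
S(n) = √(120 + n) (S(n) = √(n + 120) = √(120 + n))
-S(21) = -√(120 + 21) = -√141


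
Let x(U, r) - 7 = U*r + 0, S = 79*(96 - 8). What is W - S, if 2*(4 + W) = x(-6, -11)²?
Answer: -8583/2 ≈ -4291.5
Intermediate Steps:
S = 6952 (S = 79*88 = 6952)
x(U, r) = 7 + U*r (x(U, r) = 7 + (U*r + 0) = 7 + U*r)
W = 5321/2 (W = -4 + (7 - 6*(-11))²/2 = -4 + (7 + 66)²/2 = -4 + (½)*73² = -4 + (½)*5329 = -4 + 5329/2 = 5321/2 ≈ 2660.5)
W - S = 5321/2 - 1*6952 = 5321/2 - 6952 = -8583/2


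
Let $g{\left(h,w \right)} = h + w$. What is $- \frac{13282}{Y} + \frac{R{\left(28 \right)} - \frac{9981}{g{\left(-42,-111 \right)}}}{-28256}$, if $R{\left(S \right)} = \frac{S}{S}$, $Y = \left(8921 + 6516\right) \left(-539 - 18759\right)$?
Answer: $- \frac{82264749303}{35774602603888} \approx -0.0022995$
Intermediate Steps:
$Y = -297903226$ ($Y = 15437 \left(-19298\right) = -297903226$)
$R{\left(S \right)} = 1$
$- \frac{13282}{Y} + \frac{R{\left(28 \right)} - \frac{9981}{g{\left(-42,-111 \right)}}}{-28256} = - \frac{13282}{-297903226} + \frac{1 - \frac{9981}{-42 - 111}}{-28256} = \left(-13282\right) \left(- \frac{1}{297903226}\right) + \left(1 - \frac{9981}{-153}\right) \left(- \frac{1}{28256}\right) = \frac{6641}{148951613} + \left(1 - - \frac{1109}{17}\right) \left(- \frac{1}{28256}\right) = \frac{6641}{148951613} + \left(1 + \frac{1109}{17}\right) \left(- \frac{1}{28256}\right) = \frac{6641}{148951613} + \frac{1126}{17} \left(- \frac{1}{28256}\right) = \frac{6641}{148951613} - \frac{563}{240176} = - \frac{82264749303}{35774602603888}$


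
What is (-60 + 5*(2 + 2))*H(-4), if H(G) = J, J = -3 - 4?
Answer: 280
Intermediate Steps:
J = -7
H(G) = -7
(-60 + 5*(2 + 2))*H(-4) = (-60 + 5*(2 + 2))*(-7) = (-60 + 5*4)*(-7) = (-60 + 20)*(-7) = -40*(-7) = 280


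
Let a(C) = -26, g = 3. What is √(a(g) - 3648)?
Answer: I*√3674 ≈ 60.614*I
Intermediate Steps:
√(a(g) - 3648) = √(-26 - 3648) = √(-3674) = I*√3674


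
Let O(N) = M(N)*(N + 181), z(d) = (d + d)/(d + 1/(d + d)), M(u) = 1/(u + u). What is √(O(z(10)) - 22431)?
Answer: I*√35816038/40 ≈ 149.62*I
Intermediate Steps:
M(u) = 1/(2*u)
z(d) = 2*d/(d + 1/(2*d)) (z(d) = (2*d)/(d + 1/(2*d)) = 2*d/(d + 1/(2*d)))
O(N) = (181 + N)/(2*N) (O(N) = (1/(2*N))*(N + 181) = (1/(2*N))*(181 + N) = (181 + N)/(2*N))
√(O(z(10)) - 22431) = √((181 + 4*10²/(1 + 2*10²))/(2*((4*10²/(1 + 2*10²)))) - 22431) = √((181 + 4*100/(1 + 2*100))/(2*((4*100/(1 + 2*100)))) - 22431) = √((181 + 4*100/(1 + 200))/(2*((4*100/(1 + 200)))) - 22431) = √((181 + 4*100/201)/(2*((4*100/201))) - 22431) = √((181 + 4*100*(1/201))/(2*((4*100*(1/201)))) - 22431) = √((181 + 400/201)/(2*(400/201)) - 22431) = √((½)*(201/400)*(36781/201) - 22431) = √(36781/800 - 22431) = √(-17908019/800) = I*√35816038/40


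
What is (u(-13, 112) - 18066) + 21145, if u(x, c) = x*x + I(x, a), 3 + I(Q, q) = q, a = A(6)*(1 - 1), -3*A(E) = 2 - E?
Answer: 3245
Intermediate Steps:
A(E) = -⅔ + E/3 (A(E) = -(2 - E)/3 = -⅔ + E/3)
a = 0 (a = (-⅔ + (⅓)*6)*(1 - 1) = (-⅔ + 2)*0 = (4/3)*0 = 0)
I(Q, q) = -3 + q
u(x, c) = -3 + x² (u(x, c) = x*x + (-3 + 0) = x² - 3 = -3 + x²)
(u(-13, 112) - 18066) + 21145 = ((-3 + (-13)²) - 18066) + 21145 = ((-3 + 169) - 18066) + 21145 = (166 - 18066) + 21145 = -17900 + 21145 = 3245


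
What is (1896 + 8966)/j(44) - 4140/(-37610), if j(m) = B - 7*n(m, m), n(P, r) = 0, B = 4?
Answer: 20426819/7522 ≈ 2715.6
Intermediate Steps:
j(m) = 4 (j(m) = 4 - 7*0 = 4 + 0 = 4)
(1896 + 8966)/j(44) - 4140/(-37610) = (1896 + 8966)/4 - 4140/(-37610) = 10862*(1/4) - 4140*(-1/37610) = 5431/2 + 414/3761 = 20426819/7522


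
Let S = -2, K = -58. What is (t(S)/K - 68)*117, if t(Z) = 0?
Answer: -7956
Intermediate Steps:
(t(S)/K - 68)*117 = (0/(-58) - 68)*117 = (0*(-1/58) - 68)*117 = (0 - 68)*117 = -68*117 = -7956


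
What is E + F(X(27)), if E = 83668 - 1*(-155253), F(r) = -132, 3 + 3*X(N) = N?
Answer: 238789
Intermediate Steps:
X(N) = -1 + N/3
E = 238921 (E = 83668 + 155253 = 238921)
E + F(X(27)) = 238921 - 132 = 238789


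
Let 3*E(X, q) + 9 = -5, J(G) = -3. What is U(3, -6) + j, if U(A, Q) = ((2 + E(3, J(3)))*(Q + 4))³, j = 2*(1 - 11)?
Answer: 3556/27 ≈ 131.70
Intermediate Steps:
E(X, q) = -14/3 (E(X, q) = -3 + (⅓)*(-5) = -3 - 5/3 = -14/3)
j = -20 (j = 2*(-10) = -20)
U(A, Q) = (-32/3 - 8*Q/3)³ (U(A, Q) = ((2 - 14/3)*(Q + 4))³ = (-8*(4 + Q)/3)³ = (-32/3 - 8*Q/3)³)
U(3, -6) + j = -512*(4 - 6)³/27 - 20 = -512/27*(-2)³ - 20 = -512/27*(-8) - 20 = 4096/27 - 20 = 3556/27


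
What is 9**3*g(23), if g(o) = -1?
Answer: -729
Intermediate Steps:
9**3*g(23) = 9**3*(-1) = 729*(-1) = -729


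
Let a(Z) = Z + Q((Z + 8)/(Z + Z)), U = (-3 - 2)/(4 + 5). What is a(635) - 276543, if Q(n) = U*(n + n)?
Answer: -315363487/1143 ≈ -2.7591e+5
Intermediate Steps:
U = -5/9 ≈ -0.55556
Q(n) = -10*n/9 (Q(n) = -5*(n + n)/9 = -10*n/9)
a(Z) = Z - 5*(8 + Z)/(9*Z) (a(Z) = Z - 10*(Z + 8)/(9*(Z + Z)) = Z - 10*(8 + Z)/(9*(2*Z)) = Z - 10*(8 + Z)*1/(2*Z)/9 = Z - 5*(8 + Z)/(9*Z))
a(635) - 276543 = (-5/9 + 635 - 40/9/635) - 276543 = (-5/9 + 635 - 40/9*1/635) - 276543 = (-5/9 + 635 - 8/1143) - 276543 = 725162/1143 - 276543 = -315363487/1143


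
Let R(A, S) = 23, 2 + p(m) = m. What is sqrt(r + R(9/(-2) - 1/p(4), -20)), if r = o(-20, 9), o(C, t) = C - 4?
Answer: I ≈ 1.0*I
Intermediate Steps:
p(m) = -2 + m
o(C, t) = -4 + C
r = -24 (r = -4 - 20 = -24)
sqrt(r + R(9/(-2) - 1/p(4), -20)) = sqrt(-24 + 23) = sqrt(-1) = I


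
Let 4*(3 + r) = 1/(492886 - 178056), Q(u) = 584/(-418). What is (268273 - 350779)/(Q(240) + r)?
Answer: 1142916015120/60911309 ≈ 18764.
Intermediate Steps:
Q(u) = -292/209 (Q(u) = 584*(-1/418) = -292/209)
r = -3777959/1259320 (r = -3 + 1/(4*(492886 - 178056)) = -3 + (1/4)/314830 = -3 + (1/4)*(1/314830) = -3 + 1/1259320 = -3777959/1259320 ≈ -3.0000)
(268273 - 350779)/(Q(240) + r) = (268273 - 350779)/(-292/209 - 3777959/1259320) = -82506/(-60911309/13852520) = -82506*(-13852520/60911309) = 1142916015120/60911309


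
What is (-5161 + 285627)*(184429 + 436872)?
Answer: 174253806266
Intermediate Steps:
(-5161 + 285627)*(184429 + 436872) = 280466*621301 = 174253806266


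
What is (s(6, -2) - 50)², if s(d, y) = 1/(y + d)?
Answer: 39601/16 ≈ 2475.1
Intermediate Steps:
s(d, y) = 1/(d + y)
(s(6, -2) - 50)² = (1/(6 - 2) - 50)² = (1/4 - 50)² = (¼ - 50)² = (-199/4)² = 39601/16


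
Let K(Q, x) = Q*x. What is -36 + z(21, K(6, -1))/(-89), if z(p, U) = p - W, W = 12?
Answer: -3213/89 ≈ -36.101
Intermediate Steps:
z(p, U) = -12 + p (z(p, U) = p - 1*12 = p - 12 = -12 + p)
-36 + z(21, K(6, -1))/(-89) = -36 + (-12 + 21)/(-89) = -36 + 9*(-1/89) = -36 - 9/89 = -3213/89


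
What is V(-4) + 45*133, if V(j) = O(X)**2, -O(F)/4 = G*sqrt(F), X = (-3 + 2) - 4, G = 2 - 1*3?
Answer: 5905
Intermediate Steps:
G = -1 (G = 2 - 3 = -1)
X = -5 (X = -1 - 4 = -5)
O(F) = 4*sqrt(F) (O(F) = -(-4)*sqrt(F) = 4*sqrt(F))
V(j) = -80 (V(j) = (4*sqrt(-5))**2 = (4*(I*sqrt(5)))**2 = (4*I*sqrt(5))**2 = -80)
V(-4) + 45*133 = -80 + 45*133 = -80 + 5985 = 5905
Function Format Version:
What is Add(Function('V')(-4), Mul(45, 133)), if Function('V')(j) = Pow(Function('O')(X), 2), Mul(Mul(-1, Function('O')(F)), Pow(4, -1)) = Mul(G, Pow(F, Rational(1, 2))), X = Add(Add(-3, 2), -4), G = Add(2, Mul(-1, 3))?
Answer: 5905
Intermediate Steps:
G = -1 (G = Add(2, -3) = -1)
X = -5 (X = Add(-1, -4) = -5)
Function('O')(F) = Mul(4, Pow(F, Rational(1, 2))) (Function('O')(F) = Mul(-4, Mul(-1, Pow(F, Rational(1, 2)))) = Mul(4, Pow(F, Rational(1, 2))))
Function('V')(j) = -80 (Function('V')(j) = Pow(Mul(4, Pow(-5, Rational(1, 2))), 2) = Pow(Mul(4, Mul(I, Pow(5, Rational(1, 2)))), 2) = Pow(Mul(4, I, Pow(5, Rational(1, 2))), 2) = -80)
Add(Function('V')(-4), Mul(45, 133)) = Add(-80, Mul(45, 133)) = Add(-80, 5985) = 5905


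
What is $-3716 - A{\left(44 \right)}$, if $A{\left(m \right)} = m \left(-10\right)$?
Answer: $-3276$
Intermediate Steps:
$A{\left(m \right)} = - 10 m$
$-3716 - A{\left(44 \right)} = -3716 - \left(-10\right) 44 = -3716 - -440 = -3716 + 440 = -3276$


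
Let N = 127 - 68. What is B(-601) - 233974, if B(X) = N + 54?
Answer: -233861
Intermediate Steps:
N = 59
B(X) = 113 (B(X) = 59 + 54 = 113)
B(-601) - 233974 = 113 - 233974 = -233861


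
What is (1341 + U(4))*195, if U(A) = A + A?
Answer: 263055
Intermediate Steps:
U(A) = 2*A
(1341 + U(4))*195 = (1341 + 2*4)*195 = (1341 + 8)*195 = 1349*195 = 263055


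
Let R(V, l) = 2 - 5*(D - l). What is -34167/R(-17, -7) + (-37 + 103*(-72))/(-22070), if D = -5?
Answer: 377062657/88280 ≈ 4271.2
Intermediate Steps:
R(V, l) = 27 + 5*l (R(V, l) = 2 - 5*(-5 - l) = 2 + (25 + 5*l) = 27 + 5*l)
-34167/R(-17, -7) + (-37 + 103*(-72))/(-22070) = -34167/(27 + 5*(-7)) + (-37 + 103*(-72))/(-22070) = -34167/(27 - 35) + (-37 - 7416)*(-1/22070) = -34167/(-8) - 7453*(-1/22070) = -34167*(-⅛) + 7453/22070 = 34167/8 + 7453/22070 = 377062657/88280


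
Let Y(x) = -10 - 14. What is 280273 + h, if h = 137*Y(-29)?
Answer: 276985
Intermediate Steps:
Y(x) = -24
h = -3288 (h = 137*(-24) = -3288)
280273 + h = 280273 - 3288 = 276985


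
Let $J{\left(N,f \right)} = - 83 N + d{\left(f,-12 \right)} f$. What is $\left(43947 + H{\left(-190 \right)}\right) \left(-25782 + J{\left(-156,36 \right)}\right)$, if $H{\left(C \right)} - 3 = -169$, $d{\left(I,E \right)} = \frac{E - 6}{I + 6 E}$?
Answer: $-561097296$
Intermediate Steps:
$d{\left(I,E \right)} = \frac{-6 + E}{I + 6 E}$
$H{\left(C \right)} = -166$ ($H{\left(C \right)} = 3 - 169 = -166$)
$J{\left(N,f \right)} = - 83 N - \frac{18 f}{-72 + f}$ ($J{\left(N,f \right)} = - 83 N + \frac{-6 - 12}{f + 6 \left(-12\right)} f = - 83 N + \frac{1}{f - 72} \left(-18\right) f = - 83 N + \frac{1}{-72 + f} \left(-18\right) f = - 83 N + - \frac{18}{-72 + f} f = - 83 N - \frac{18 f}{-72 + f}$)
$\left(43947 + H{\left(-190 \right)}\right) \left(-25782 + J{\left(-156,36 \right)}\right) = \left(43947 - 166\right) \left(-25782 + \frac{\left(-18\right) 36 - - 12948 \left(-72 + 36\right)}{-72 + 36}\right) = 43781 \left(-25782 + \frac{-648 - \left(-12948\right) \left(-36\right)}{-36}\right) = 43781 \left(-25782 - \frac{-648 - 466128}{36}\right) = 43781 \left(-25782 - -12966\right) = 43781 \left(-25782 + 12966\right) = 43781 \left(-12816\right) = -561097296$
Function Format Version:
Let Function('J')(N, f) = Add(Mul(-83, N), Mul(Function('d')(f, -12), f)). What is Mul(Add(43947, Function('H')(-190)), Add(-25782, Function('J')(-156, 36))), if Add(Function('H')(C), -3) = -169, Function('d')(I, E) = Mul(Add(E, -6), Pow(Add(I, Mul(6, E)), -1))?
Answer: -561097296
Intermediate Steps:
Function('d')(I, E) = Mul(Pow(Add(I, Mul(6, E)), -1), Add(-6, E)) (Function('d')(I, E) = Mul(Add(-6, E), Pow(Add(I, Mul(6, E)), -1)) = Mul(Pow(Add(I, Mul(6, E)), -1), Add(-6, E)))
Function('H')(C) = -166 (Function('H')(C) = Add(3, -169) = -166)
Function('J')(N, f) = Add(Mul(-83, N), Mul(-18, f, Pow(Add(-72, f), -1))) (Function('J')(N, f) = Add(Mul(-83, N), Mul(Mul(Pow(Add(f, Mul(6, -12)), -1), Add(-6, -12)), f)) = Add(Mul(-83, N), Mul(Mul(Pow(Add(f, -72), -1), -18), f)) = Add(Mul(-83, N), Mul(Mul(Pow(Add(-72, f), -1), -18), f)) = Add(Mul(-83, N), Mul(Mul(-18, Pow(Add(-72, f), -1)), f)) = Add(Mul(-83, N), Mul(-18, f, Pow(Add(-72, f), -1))))
Mul(Add(43947, Function('H')(-190)), Add(-25782, Function('J')(-156, 36))) = Mul(Add(43947, -166), Add(-25782, Mul(Pow(Add(-72, 36), -1), Add(Mul(-18, 36), Mul(-83, -156, Add(-72, 36)))))) = Mul(43781, Add(-25782, Mul(Pow(-36, -1), Add(-648, Mul(-83, -156, -36))))) = Mul(43781, Add(-25782, Mul(Rational(-1, 36), Add(-648, -466128)))) = Mul(43781, Add(-25782, Mul(Rational(-1, 36), -466776))) = Mul(43781, Add(-25782, 12966)) = Mul(43781, -12816) = -561097296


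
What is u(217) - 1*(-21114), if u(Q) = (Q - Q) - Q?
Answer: 20897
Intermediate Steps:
u(Q) = -Q (u(Q) = 0 - Q = -Q)
u(217) - 1*(-21114) = -1*217 - 1*(-21114) = -217 + 21114 = 20897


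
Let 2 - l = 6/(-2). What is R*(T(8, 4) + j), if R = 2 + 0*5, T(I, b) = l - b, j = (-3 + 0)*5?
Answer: -28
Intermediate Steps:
l = 5 (l = 2 - 6/(-2) = 2 - 6*(-1)/2 = 2 - 1*(-3) = 2 + 3 = 5)
j = -15 (j = -3*5 = -15)
T(I, b) = 5 - b
R = 2 (R = 2 + 0 = 2)
R*(T(8, 4) + j) = 2*((5 - 1*4) - 15) = 2*((5 - 4) - 15) = 2*(1 - 15) = 2*(-14) = -28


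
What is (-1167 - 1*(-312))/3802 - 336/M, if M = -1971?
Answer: -135911/2497914 ≈ -0.054410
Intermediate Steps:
(-1167 - 1*(-312))/3802 - 336/M = (-1167 - 1*(-312))/3802 - 336/(-1971) = (-1167 + 312)*(1/3802) - 336*(-1/1971) = -855*1/3802 + 112/657 = -855/3802 + 112/657 = -135911/2497914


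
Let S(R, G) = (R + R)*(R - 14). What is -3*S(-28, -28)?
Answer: -7056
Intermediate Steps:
S(R, G) = 2*R*(-14 + R) (S(R, G) = (2*R)*(-14 + R) = 2*R*(-14 + R))
-3*S(-28, -28) = -6*(-28)*(-14 - 28) = -6*(-28)*(-42) = -3*2352 = -7056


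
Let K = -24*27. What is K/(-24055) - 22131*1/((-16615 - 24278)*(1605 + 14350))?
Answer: 5644247271/209261762531 ≈ 0.026972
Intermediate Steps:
K = -648
K/(-24055) - 22131*1/((-16615 - 24278)*(1605 + 14350)) = -648/(-24055) - 22131*1/((-16615 - 24278)*(1605 + 14350)) = -648*(-1/24055) - 22131/(15955*(-40893)) = 648/24055 - 22131/(-652447815) = 648/24055 - 22131*(-1/652447815) = 648/24055 + 7377/217482605 = 5644247271/209261762531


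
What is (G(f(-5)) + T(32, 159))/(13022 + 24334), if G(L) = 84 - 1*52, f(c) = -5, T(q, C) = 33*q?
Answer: 272/9339 ≈ 0.029125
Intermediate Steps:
G(L) = 32 (G(L) = 84 - 52 = 32)
(G(f(-5)) + T(32, 159))/(13022 + 24334) = (32 + 33*32)/(13022 + 24334) = (32 + 1056)/37356 = 1088*(1/37356) = 272/9339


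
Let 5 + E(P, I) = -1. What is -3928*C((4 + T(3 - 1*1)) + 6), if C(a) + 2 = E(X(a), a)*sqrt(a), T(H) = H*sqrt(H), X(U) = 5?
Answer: 7856 + 23568*sqrt(10 + 2*sqrt(2)) ≈ 92269.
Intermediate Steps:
E(P, I) = -6 (E(P, I) = -5 - 1 = -6)
T(H) = H**(3/2)
C(a) = -2 - 6*sqrt(a)
-3928*C((4 + T(3 - 1*1)) + 6) = -3928*(-2 - 6*sqrt((4 + (3 - 1*1)**(3/2)) + 6)) = -3928*(-2 - 6*sqrt((4 + (3 - 1)**(3/2)) + 6)) = -3928*(-2 - 6*sqrt((4 + 2**(3/2)) + 6)) = -3928*(-2 - 6*sqrt((4 + 2*sqrt(2)) + 6)) = -3928*(-2 - 6*sqrt(10 + 2*sqrt(2))) = 7856 + 23568*sqrt(10 + 2*sqrt(2))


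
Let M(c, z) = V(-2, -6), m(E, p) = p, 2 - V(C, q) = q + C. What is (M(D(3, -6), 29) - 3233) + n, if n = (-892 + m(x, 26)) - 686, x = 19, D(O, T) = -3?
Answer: -4775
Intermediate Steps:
V(C, q) = 2 - C - q (V(C, q) = 2 - (q + C) = 2 - (C + q) = 2 + (-C - q) = 2 - C - q)
M(c, z) = 10 (M(c, z) = 2 - 1*(-2) - 1*(-6) = 2 + 2 + 6 = 10)
n = -1552 (n = (-892 + 26) - 686 = -866 - 686 = -1552)
(M(D(3, -6), 29) - 3233) + n = (10 - 3233) - 1552 = -3223 - 1552 = -4775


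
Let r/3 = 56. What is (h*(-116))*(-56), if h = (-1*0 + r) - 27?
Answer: 915936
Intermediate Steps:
r = 168 (r = 3*56 = 168)
h = 141 (h = (-1*0 + 168) - 27 = (0 + 168) - 27 = 168 - 27 = 141)
(h*(-116))*(-56) = (141*(-116))*(-56) = -16356*(-56) = 915936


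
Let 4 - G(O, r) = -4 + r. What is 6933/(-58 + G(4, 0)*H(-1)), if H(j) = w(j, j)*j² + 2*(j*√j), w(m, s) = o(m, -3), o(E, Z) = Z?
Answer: -284253/3490 + 27732*I/1745 ≈ -81.448 + 15.892*I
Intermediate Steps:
G(O, r) = 8 - r (G(O, r) = 4 - (-4 + r) = 4 + (4 - r) = 8 - r)
w(m, s) = -3
H(j) = -3*j² + 2*j^(3/2) (H(j) = -3*j² + 2*(j*√j) = -3*j² + 2*j^(3/2))
6933/(-58 + G(4, 0)*H(-1)) = 6933/(-58 + (8 - 1*0)*(-3*(-1)² + 2*(-1)^(3/2))) = 6933/(-58 + (8 + 0)*(-3*1 + 2*(-I))) = 6933/(-58 + 8*(-3 - 2*I)) = 6933/(-58 + (-24 - 16*I)) = 6933/(-82 - 16*I) = 6933*((-82 + 16*I)/6980) = 6933*(-82 + 16*I)/6980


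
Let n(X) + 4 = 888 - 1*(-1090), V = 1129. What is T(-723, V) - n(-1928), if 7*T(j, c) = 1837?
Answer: -11981/7 ≈ -1711.6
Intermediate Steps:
n(X) = 1974 (n(X) = -4 + (888 - 1*(-1090)) = -4 + (888 + 1090) = -4 + 1978 = 1974)
T(j, c) = 1837/7 (T(j, c) = (1/7)*1837 = 1837/7)
T(-723, V) - n(-1928) = 1837/7 - 1*1974 = 1837/7 - 1974 = -11981/7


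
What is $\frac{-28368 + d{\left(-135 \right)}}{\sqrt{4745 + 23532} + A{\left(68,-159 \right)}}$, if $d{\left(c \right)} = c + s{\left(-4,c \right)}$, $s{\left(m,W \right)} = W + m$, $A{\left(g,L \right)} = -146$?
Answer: $- \frac{4181732}{6961} - \frac{28642 \sqrt{28277}}{6961} \approx -1292.6$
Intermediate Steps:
$d{\left(c \right)} = -4 + 2 c$ ($d{\left(c \right)} = c + \left(c - 4\right) = c + \left(-4 + c\right) = -4 + 2 c$)
$\frac{-28368 + d{\left(-135 \right)}}{\sqrt{4745 + 23532} + A{\left(68,-159 \right)}} = \frac{-28368 + \left(-4 + 2 \left(-135\right)\right)}{\sqrt{4745 + 23532} - 146} = \frac{-28368 - 274}{\sqrt{28277} - 146} = \frac{-28368 - 274}{-146 + \sqrt{28277}} = - \frac{28642}{-146 + \sqrt{28277}}$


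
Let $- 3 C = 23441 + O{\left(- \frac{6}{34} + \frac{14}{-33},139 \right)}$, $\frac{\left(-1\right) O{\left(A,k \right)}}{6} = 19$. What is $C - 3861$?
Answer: $- \frac{34910}{3} \approx -11637.0$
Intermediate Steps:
$O{\left(A,k \right)} = -114$ ($O{\left(A,k \right)} = \left(-6\right) 19 = -114$)
$C = - \frac{23327}{3}$ ($C = - \frac{23441 - 114}{3} = \left(- \frac{1}{3}\right) 23327 = - \frac{23327}{3} \approx -7775.7$)
$C - 3861 = - \frac{23327}{3} - 3861 = - \frac{34910}{3}$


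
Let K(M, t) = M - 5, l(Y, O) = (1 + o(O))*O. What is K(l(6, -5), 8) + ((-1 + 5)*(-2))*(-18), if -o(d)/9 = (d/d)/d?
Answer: 125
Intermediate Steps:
o(d) = -9/d (o(d) = -9*d/d/d = -9/d)
l(Y, O) = O*(1 - 9/O) (l(Y, O) = (1 - 9/O)*O = O*(1 - 9/O))
K(M, t) = -5 + M
K(l(6, -5), 8) + ((-1 + 5)*(-2))*(-18) = (-5 + (-9 - 5)) + ((-1 + 5)*(-2))*(-18) = (-5 - 14) + (4*(-2))*(-18) = -19 - 8*(-18) = -19 + 144 = 125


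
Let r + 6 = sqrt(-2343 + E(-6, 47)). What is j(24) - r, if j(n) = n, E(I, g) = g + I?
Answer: 30 - I*sqrt(2302) ≈ 30.0 - 47.979*I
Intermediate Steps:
E(I, g) = I + g
r = -6 + I*sqrt(2302) (r = -6 + sqrt(-2343 + (-6 + 47)) = -6 + sqrt(-2343 + 41) = -6 + sqrt(-2302) = -6 + I*sqrt(2302) ≈ -6.0 + 47.979*I)
j(24) - r = 24 - (-6 + I*sqrt(2302)) = 24 + (6 - I*sqrt(2302)) = 30 - I*sqrt(2302)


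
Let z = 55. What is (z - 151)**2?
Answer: 9216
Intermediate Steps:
(z - 151)**2 = (55 - 151)**2 = (-96)**2 = 9216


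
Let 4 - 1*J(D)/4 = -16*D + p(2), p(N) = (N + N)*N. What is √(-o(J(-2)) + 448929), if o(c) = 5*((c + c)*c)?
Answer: 3*√26841 ≈ 491.50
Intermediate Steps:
p(N) = 2*N² (p(N) = (2*N)*N = 2*N²)
J(D) = -16 + 64*D (J(D) = 16 - 4*(-16*D + 2*2²) = 16 - 4*(-16*D + 2*4) = 16 - 4*(-16*D + 8) = 16 - 4*(8 - 16*D) = 16 + (-32 + 64*D) = -16 + 64*D)
o(c) = 10*c² (o(c) = 5*((2*c)*c) = 5*(2*c²) = 10*c²)
√(-o(J(-2)) + 448929) = √(-10*(-16 + 64*(-2))² + 448929) = √(-10*(-16 - 128)² + 448929) = √(-10*(-144)² + 448929) = √(-10*20736 + 448929) = √(-1*207360 + 448929) = √(-207360 + 448929) = √241569 = 3*√26841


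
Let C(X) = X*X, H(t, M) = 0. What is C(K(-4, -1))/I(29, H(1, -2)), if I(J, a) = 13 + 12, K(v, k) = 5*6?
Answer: 36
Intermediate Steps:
K(v, k) = 30
I(J, a) = 25
C(X) = X**2
C(K(-4, -1))/I(29, H(1, -2)) = 30**2/25 = 900*(1/25) = 36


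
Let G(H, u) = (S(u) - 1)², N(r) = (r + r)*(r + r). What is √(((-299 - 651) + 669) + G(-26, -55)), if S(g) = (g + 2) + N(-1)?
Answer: √2219 ≈ 47.106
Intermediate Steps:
N(r) = 4*r² (N(r) = (2*r)*(2*r) = 4*r²)
S(g) = 6 + g (S(g) = (g + 2) + 4*(-1)² = (2 + g) + 4*1 = (2 + g) + 4 = 6 + g)
G(H, u) = (5 + u)² (G(H, u) = ((6 + u) - 1)² = (5 + u)²)
√(((-299 - 651) + 669) + G(-26, -55)) = √(((-299 - 651) + 669) + (5 - 55)²) = √((-950 + 669) + (-50)²) = √(-281 + 2500) = √2219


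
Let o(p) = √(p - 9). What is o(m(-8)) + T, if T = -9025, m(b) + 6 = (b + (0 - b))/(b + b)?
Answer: -9025 + I*√15 ≈ -9025.0 + 3.873*I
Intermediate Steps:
m(b) = -6 (m(b) = -6 + (b + (0 - b))/(b + b) = -6 + (b - b)/((2*b)) = -6 + 0*(1/(2*b)) = -6 + 0 = -6)
o(p) = √(-9 + p)
o(m(-8)) + T = √(-9 - 6) - 9025 = √(-15) - 9025 = I*√15 - 9025 = -9025 + I*√15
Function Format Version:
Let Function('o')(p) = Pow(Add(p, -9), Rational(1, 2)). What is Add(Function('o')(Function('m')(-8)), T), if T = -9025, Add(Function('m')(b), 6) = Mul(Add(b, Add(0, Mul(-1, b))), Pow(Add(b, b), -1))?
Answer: Add(-9025, Mul(I, Pow(15, Rational(1, 2)))) ≈ Add(-9025.0, Mul(3.8730, I))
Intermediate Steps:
Function('m')(b) = -6 (Function('m')(b) = Add(-6, Mul(Add(b, Add(0, Mul(-1, b))), Pow(Add(b, b), -1))) = Add(-6, Mul(Add(b, Mul(-1, b)), Pow(Mul(2, b), -1))) = Add(-6, Mul(0, Mul(Rational(1, 2), Pow(b, -1)))) = Add(-6, 0) = -6)
Function('o')(p) = Pow(Add(-9, p), Rational(1, 2))
Add(Function('o')(Function('m')(-8)), T) = Add(Pow(Add(-9, -6), Rational(1, 2)), -9025) = Add(Pow(-15, Rational(1, 2)), -9025) = Add(Mul(I, Pow(15, Rational(1, 2))), -9025) = Add(-9025, Mul(I, Pow(15, Rational(1, 2))))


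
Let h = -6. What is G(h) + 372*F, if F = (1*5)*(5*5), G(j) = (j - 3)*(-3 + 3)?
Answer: 46500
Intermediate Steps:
G(j) = 0 (G(j) = (-3 + j)*0 = 0)
F = 125 (F = 5*25 = 125)
G(h) + 372*F = 0 + 372*125 = 0 + 46500 = 46500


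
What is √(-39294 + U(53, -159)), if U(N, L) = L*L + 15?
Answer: I*√13998 ≈ 118.31*I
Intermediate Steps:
U(N, L) = 15 + L² (U(N, L) = L² + 15 = 15 + L²)
√(-39294 + U(53, -159)) = √(-39294 + (15 + (-159)²)) = √(-39294 + (15 + 25281)) = √(-39294 + 25296) = √(-13998) = I*√13998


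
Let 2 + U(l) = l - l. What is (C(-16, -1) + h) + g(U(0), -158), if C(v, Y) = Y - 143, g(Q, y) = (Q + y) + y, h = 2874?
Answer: 2412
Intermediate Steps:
U(l) = -2 (U(l) = -2 + (l - l) = -2 + 0 = -2)
g(Q, y) = Q + 2*y
C(v, Y) = -143 + Y
(C(-16, -1) + h) + g(U(0), -158) = ((-143 - 1) + 2874) + (-2 + 2*(-158)) = (-144 + 2874) + (-2 - 316) = 2730 - 318 = 2412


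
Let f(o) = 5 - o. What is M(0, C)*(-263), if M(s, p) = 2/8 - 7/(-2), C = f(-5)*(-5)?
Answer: -3945/4 ≈ -986.25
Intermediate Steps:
C = -50 (C = (5 - 1*(-5))*(-5) = (5 + 5)*(-5) = 10*(-5) = -50)
M(s, p) = 15/4 (M(s, p) = 2*(⅛) - 7*(-½) = ¼ + 7/2 = 15/4)
M(0, C)*(-263) = (15/4)*(-263) = -3945/4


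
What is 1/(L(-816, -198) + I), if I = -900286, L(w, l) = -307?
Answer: -1/900593 ≈ -1.1104e-6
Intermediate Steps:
1/(L(-816, -198) + I) = 1/(-307 - 900286) = 1/(-900593) = -1/900593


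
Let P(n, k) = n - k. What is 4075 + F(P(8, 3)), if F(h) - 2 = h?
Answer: 4082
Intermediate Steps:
F(h) = 2 + h
4075 + F(P(8, 3)) = 4075 + (2 + (8 - 1*3)) = 4075 + (2 + (8 - 3)) = 4075 + (2 + 5) = 4075 + 7 = 4082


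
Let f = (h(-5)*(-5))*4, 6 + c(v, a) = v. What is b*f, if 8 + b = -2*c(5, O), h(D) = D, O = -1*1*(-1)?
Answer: -600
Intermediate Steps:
O = 1 (O = -1*(-1) = 1)
c(v, a) = -6 + v
b = -6 (b = -8 - 2*(-6 + 5) = -8 - 2*(-1) = -8 + 2 = -6)
f = 100 (f = -5*(-5)*4 = 25*4 = 100)
b*f = -6*100 = -600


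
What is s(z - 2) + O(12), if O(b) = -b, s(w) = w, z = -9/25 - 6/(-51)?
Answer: -6053/425 ≈ -14.242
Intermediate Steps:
z = -103/425 (z = -9*1/25 - 6*(-1/51) = -9/25 + 2/17 = -103/425 ≈ -0.24235)
s(z - 2) + O(12) = (-103/425 - 2) - 1*12 = -953/425 - 12 = -6053/425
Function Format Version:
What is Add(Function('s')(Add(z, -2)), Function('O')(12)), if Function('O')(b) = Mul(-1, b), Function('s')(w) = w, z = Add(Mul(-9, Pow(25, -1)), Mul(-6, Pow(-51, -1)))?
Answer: Rational(-6053, 425) ≈ -14.242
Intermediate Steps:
z = Rational(-103, 425) (z = Add(Mul(-9, Rational(1, 25)), Mul(-6, Rational(-1, 51))) = Add(Rational(-9, 25), Rational(2, 17)) = Rational(-103, 425) ≈ -0.24235)
Add(Function('s')(Add(z, -2)), Function('O')(12)) = Add(Add(Rational(-103, 425), -2), Mul(-1, 12)) = Add(Rational(-953, 425), -12) = Rational(-6053, 425)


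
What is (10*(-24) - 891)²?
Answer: 1279161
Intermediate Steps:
(10*(-24) - 891)² = (-240 - 891)² = (-1131)² = 1279161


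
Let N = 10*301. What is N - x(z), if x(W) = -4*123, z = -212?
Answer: 3502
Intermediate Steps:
N = 3010
x(W) = -492
N - x(z) = 3010 - 1*(-492) = 3010 + 492 = 3502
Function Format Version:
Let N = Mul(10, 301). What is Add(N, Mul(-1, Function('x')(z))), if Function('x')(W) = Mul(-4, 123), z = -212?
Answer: 3502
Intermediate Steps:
N = 3010
Function('x')(W) = -492
Add(N, Mul(-1, Function('x')(z))) = Add(3010, Mul(-1, -492)) = Add(3010, 492) = 3502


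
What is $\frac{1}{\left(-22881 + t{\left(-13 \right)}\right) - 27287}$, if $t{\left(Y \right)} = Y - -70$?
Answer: $- \frac{1}{50111} \approx -1.9956 \cdot 10^{-5}$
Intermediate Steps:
$t{\left(Y \right)} = 70 + Y$ ($t{\left(Y \right)} = Y + 70 = 70 + Y$)
$\frac{1}{\left(-22881 + t{\left(-13 \right)}\right) - 27287} = \frac{1}{\left(-22881 + \left(70 - 13\right)\right) - 27287} = \frac{1}{\left(-22881 + 57\right) - 27287} = \frac{1}{-22824 - 27287} = \frac{1}{-50111} = - \frac{1}{50111}$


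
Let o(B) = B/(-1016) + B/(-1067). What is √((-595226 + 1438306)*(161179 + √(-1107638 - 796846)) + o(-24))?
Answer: √(2495246899224736372661 + 30962431820818960*I*√476121)/135509 ≈ 3.6863e+5 + 1578.1*I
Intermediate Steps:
o(B) = -2083*B/1084072 (o(B) = B*(-1/1016) + B*(-1/1067) = -B/1016 - B/1067 = -2083*B/1084072)
√((-595226 + 1438306)*(161179 + √(-1107638 - 796846)) + o(-24)) = √((-595226 + 1438306)*(161179 + √(-1107638 - 796846)) - 2083/1084072*(-24)) = √(843080*(161179 + √(-1904484)) + 6249/135509) = √(843080*(161179 + 2*I*√476121) + 6249/135509) = √((135886791320 + 1686160*I*√476121) + 6249/135509) = √(18413883204988129/135509 + 1686160*I*√476121)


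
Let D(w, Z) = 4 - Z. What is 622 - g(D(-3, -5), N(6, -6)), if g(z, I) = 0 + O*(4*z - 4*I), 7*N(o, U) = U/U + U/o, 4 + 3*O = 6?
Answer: 598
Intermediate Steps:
O = ⅔ (O = -4/3 + (⅓)*6 = -4/3 + 2 = ⅔ ≈ 0.66667)
N(o, U) = ⅐ + U/(7*o) (N(o, U) = (U/U + U/o)/7 = (1 + U/o)/7 = ⅐ + U/(7*o))
g(z, I) = -8*I/3 + 8*z/3 (g(z, I) = 0 + 2*(4*z - 4*I)/3 = 0 + 2*(-4*I + 4*z)/3 = 0 + (-8*I/3 + 8*z/3) = -8*I/3 + 8*z/3)
622 - g(D(-3, -5), N(6, -6)) = 622 - (-8*(-6 + 6)/(21*6) + 8*(4 - 1*(-5))/3) = 622 - (-8*0/(21*6) + 8*(4 + 5)/3) = 622 - (-8/3*0 + (8/3)*9) = 622 - (0 + 24) = 622 - 1*24 = 622 - 24 = 598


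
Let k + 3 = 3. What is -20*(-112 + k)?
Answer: 2240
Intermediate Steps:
k = 0 (k = -3 + 3 = 0)
-20*(-112 + k) = -20*(-112 + 0) = -20*(-112) = 2240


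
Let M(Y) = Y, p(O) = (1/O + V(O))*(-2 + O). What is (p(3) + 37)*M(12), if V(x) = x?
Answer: 484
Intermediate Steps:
p(O) = (-2 + O)*(O + 1/O) (p(O) = (1/O + O)*(-2 + O) = (O + 1/O)*(-2 + O) = (-2 + O)*(O + 1/O))
(p(3) + 37)*M(12) = ((1 + 3² - 2*3 - 2/3) + 37)*12 = ((1 + 9 - 6 - 2*⅓) + 37)*12 = ((1 + 9 - 6 - ⅔) + 37)*12 = (10/3 + 37)*12 = (121/3)*12 = 484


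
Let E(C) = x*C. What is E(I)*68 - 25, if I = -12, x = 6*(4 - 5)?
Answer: 4871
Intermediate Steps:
x = -6 (x = 6*(-1) = -6)
E(C) = -6*C
E(I)*68 - 25 = -6*(-12)*68 - 25 = 72*68 - 25 = 4896 - 25 = 4871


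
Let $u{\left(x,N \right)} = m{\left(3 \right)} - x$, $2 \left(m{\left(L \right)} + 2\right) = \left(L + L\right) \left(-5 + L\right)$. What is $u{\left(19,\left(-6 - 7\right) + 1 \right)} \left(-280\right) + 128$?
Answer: $7688$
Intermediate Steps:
$m{\left(L \right)} = -2 + L \left(-5 + L\right)$ ($m{\left(L \right)} = -2 + \frac{\left(L + L\right) \left(-5 + L\right)}{2} = -2 + \frac{2 L \left(-5 + L\right)}{2} = -2 + L \left(-5 + L\right)$)
$u{\left(x,N \right)} = -8 - x$ ($u{\left(x,N \right)} = \left(-2 + 3^{2} - 15\right) - x = \left(-2 + 9 - 15\right) - x = -8 - x$)
$u{\left(19,\left(-6 - 7\right) + 1 \right)} \left(-280\right) + 128 = \left(-8 - 19\right) \left(-280\right) + 128 = \left(-27\right) \left(-280\right) + 128 = 7560 + 128 = 7688$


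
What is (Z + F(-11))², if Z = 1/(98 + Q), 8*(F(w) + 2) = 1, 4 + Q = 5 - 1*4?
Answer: 2007889/577600 ≈ 3.4763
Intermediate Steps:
Q = -3 (Q = -4 + (5 - 1*4) = -4 + (5 - 4) = -4 + 1 = -3)
F(w) = -15/8 (F(w) = -2 + (⅛)*1 = -2 + ⅛ = -15/8)
Z = 1/95 (Z = 1/(98 - 3) = 1/95 ≈ 0.010526)
(Z + F(-11))² = (1/95 - 15/8)² = (-1417/760)² = 2007889/577600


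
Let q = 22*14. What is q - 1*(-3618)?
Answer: 3926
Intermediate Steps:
q = 308
q - 1*(-3618) = 308 - 1*(-3618) = 308 + 3618 = 3926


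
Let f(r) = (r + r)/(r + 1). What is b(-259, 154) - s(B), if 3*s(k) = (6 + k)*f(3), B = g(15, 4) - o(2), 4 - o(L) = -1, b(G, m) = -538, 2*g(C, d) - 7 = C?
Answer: -544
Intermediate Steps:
g(C, d) = 7/2 + C/2
o(L) = 5 (o(L) = 4 - 1*(-1) = 4 + 1 = 5)
B = 6 (B = (7/2 + (½)*15) - 1*5 = (7/2 + 15/2) - 5 = 11 - 5 = 6)
f(r) = 2*r/(1 + r) (f(r) = (2*r)/(1 + r) = 2*r/(1 + r))
s(k) = 3 + k/2 (s(k) = ((6 + k)*(2*3/(1 + 3)))/3 = ((6 + k)*(2*3/4))/3 = ((6 + k)*(2*3*(¼)))/3 = ((6 + k)*(3/2))/3 = (9 + 3*k/2)/3 = 3 + k/2)
b(-259, 154) - s(B) = -538 - (3 + (½)*6) = -538 - (3 + 3) = -538 - 1*6 = -538 - 6 = -544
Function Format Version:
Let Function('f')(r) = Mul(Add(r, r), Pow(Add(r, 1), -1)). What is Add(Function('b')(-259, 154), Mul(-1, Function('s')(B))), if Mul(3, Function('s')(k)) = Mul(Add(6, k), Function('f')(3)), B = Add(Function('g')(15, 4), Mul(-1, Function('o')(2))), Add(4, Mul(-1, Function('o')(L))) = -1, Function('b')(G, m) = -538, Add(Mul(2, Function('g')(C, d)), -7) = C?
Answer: -544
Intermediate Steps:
Function('g')(C, d) = Add(Rational(7, 2), Mul(Rational(1, 2), C))
Function('o')(L) = 5 (Function('o')(L) = Add(4, Mul(-1, -1)) = Add(4, 1) = 5)
B = 6 (B = Add(Add(Rational(7, 2), Mul(Rational(1, 2), 15)), Mul(-1, 5)) = Add(Add(Rational(7, 2), Rational(15, 2)), -5) = Add(11, -5) = 6)
Function('f')(r) = Mul(2, r, Pow(Add(1, r), -1)) (Function('f')(r) = Mul(Mul(2, r), Pow(Add(1, r), -1)) = Mul(2, r, Pow(Add(1, r), -1)))
Function('s')(k) = Add(3, Mul(Rational(1, 2), k)) (Function('s')(k) = Mul(Rational(1, 3), Mul(Add(6, k), Mul(2, 3, Pow(Add(1, 3), -1)))) = Mul(Rational(1, 3), Mul(Add(6, k), Mul(2, 3, Pow(4, -1)))) = Mul(Rational(1, 3), Mul(Add(6, k), Mul(2, 3, Rational(1, 4)))) = Mul(Rational(1, 3), Mul(Add(6, k), Rational(3, 2))) = Mul(Rational(1, 3), Add(9, Mul(Rational(3, 2), k))) = Add(3, Mul(Rational(1, 2), k)))
Add(Function('b')(-259, 154), Mul(-1, Function('s')(B))) = Add(-538, Mul(-1, Add(3, Mul(Rational(1, 2), 6)))) = Add(-538, Mul(-1, Add(3, 3))) = Add(-538, Mul(-1, 6)) = Add(-538, -6) = -544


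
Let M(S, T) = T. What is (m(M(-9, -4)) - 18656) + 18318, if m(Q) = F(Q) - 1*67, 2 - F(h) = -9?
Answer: -394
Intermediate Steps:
F(h) = 11 (F(h) = 2 - 1*(-9) = 2 + 9 = 11)
m(Q) = -56 (m(Q) = 11 - 1*67 = 11 - 67 = -56)
(m(M(-9, -4)) - 18656) + 18318 = (-56 - 18656) + 18318 = -18712 + 18318 = -394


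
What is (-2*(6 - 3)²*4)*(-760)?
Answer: 54720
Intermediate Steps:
(-2*(6 - 3)²*4)*(-760) = (-2*3²*4)*(-760) = (-2*9*4)*(-760) = -18*4*(-760) = -72*(-760) = 54720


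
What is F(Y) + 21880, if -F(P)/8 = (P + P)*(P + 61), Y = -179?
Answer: -316072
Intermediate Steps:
F(P) = -16*P*(61 + P) (F(P) = -8*(P + P)*(P + 61) = -8*2*P*(61 + P) = -16*P*(61 + P))
F(Y) + 21880 = -16*(-179)*(61 - 179) + 21880 = -16*(-179)*(-118) + 21880 = -337952 + 21880 = -316072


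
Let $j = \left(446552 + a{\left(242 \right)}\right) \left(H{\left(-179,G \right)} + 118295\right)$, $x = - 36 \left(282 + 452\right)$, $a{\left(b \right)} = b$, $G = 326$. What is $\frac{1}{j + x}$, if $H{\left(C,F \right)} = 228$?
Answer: $\frac{1}{52955338838} \approx 1.8884 \cdot 10^{-11}$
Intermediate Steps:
$x = -26424$ ($x = \left(-36\right) 734 = -26424$)
$j = 52955365262$ ($j = \left(446552 + 242\right) \left(228 + 118295\right) = 446794 \cdot 118523 = 52955365262$)
$\frac{1}{j + x} = \frac{1}{52955365262 - 26424} = \frac{1}{52955338838}$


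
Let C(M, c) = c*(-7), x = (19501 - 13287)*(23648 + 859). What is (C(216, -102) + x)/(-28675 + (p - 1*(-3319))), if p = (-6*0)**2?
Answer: -12690601/2113 ≈ -6006.0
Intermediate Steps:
p = 0 (p = 0**2 = 0)
x = 152286498 (x = 6214*24507 = 152286498)
C(M, c) = -7*c
(C(216, -102) + x)/(-28675 + (p - 1*(-3319))) = (-7*(-102) + 152286498)/(-28675 + (0 - 1*(-3319))) = (714 + 152286498)/(-28675 + (0 + 3319)) = 152287212/(-28675 + 3319) = 152287212/(-25356) = 152287212*(-1/25356) = -12690601/2113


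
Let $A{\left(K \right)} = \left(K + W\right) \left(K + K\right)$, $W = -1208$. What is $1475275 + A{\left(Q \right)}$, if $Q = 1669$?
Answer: $3014093$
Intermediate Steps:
$A{\left(K \right)} = 2 K \left(-1208 + K\right)$ ($A{\left(K \right)} = \left(K - 1208\right) \left(K + K\right) = \left(-1208 + K\right) 2 K = 2 K \left(-1208 + K\right)$)
$1475275 + A{\left(Q \right)} = 1475275 + 2 \cdot 1669 \left(-1208 + 1669\right) = 1475275 + 2 \cdot 1669 \cdot 461 = 1475275 + 1538818 = 3014093$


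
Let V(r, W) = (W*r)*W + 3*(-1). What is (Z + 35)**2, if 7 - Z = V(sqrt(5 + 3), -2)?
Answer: 2153 - 720*sqrt(2) ≈ 1134.8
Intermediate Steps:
V(r, W) = -3 + r*W**2 (V(r, W) = r*W**2 - 3 = -3 + r*W**2)
Z = 10 - 8*sqrt(2) (Z = 7 - (-3 + sqrt(5 + 3)*(-2)**2) = 7 - (-3 + sqrt(8)*4) = 7 - (-3 + (2*sqrt(2))*4) = 7 - (-3 + 8*sqrt(2)) = 7 + (3 - 8*sqrt(2)) = 10 - 8*sqrt(2) ≈ -1.3137)
(Z + 35)**2 = ((10 - 8*sqrt(2)) + 35)**2 = (45 - 8*sqrt(2))**2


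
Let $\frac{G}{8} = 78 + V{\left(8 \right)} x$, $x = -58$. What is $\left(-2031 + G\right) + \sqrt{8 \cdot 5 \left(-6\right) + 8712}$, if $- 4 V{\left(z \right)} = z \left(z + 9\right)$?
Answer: $14369 + 2 \sqrt{2118} \approx 14461.0$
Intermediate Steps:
$V{\left(z \right)} = - \frac{z \left(9 + z\right)}{4}$ ($V{\left(z \right)} = - \frac{z \left(z + 9\right)}{4} = - \frac{z \left(9 + z\right)}{4}$)
$G = 16400$ ($G = 8 \left(78 + \left(- \frac{1}{4}\right) 8 \left(9 + 8\right) \left(-58\right)\right) = 8 \left(78 + \left(- \frac{1}{4}\right) 8 \cdot 17 \left(-58\right)\right) = 8 \left(78 - -1972\right) = 8 \left(78 + 1972\right) = 8 \cdot 2050 = 16400$)
$\left(-2031 + G\right) + \sqrt{8 \cdot 5 \left(-6\right) + 8712} = \left(-2031 + 16400\right) + \sqrt{8 \cdot 5 \left(-6\right) + 8712} = 14369 + \sqrt{40 \left(-6\right) + 8712} = 14369 + \sqrt{-240 + 8712} = 14369 + \sqrt{8472} = 14369 + 2 \sqrt{2118}$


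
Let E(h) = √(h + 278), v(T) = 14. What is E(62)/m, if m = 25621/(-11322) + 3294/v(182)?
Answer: 158508*√85/18467987 ≈ 0.079130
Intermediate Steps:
E(h) = √(278 + h)
m = 18467987/79254 (m = 25621/(-11322) + 3294/14 = 25621*(-1/11322) + 3294*(1/14) = -25621/11322 + 1647/7 = 18467987/79254 ≈ 233.02)
E(62)/m = √(278 + 62)/(18467987/79254) = √340*(79254/18467987) = (2*√85)*(79254/18467987) = 158508*√85/18467987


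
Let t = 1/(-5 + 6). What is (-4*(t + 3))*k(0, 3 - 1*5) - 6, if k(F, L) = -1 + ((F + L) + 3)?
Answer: -6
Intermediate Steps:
k(F, L) = 2 + F + L (k(F, L) = -1 + (3 + F + L) = 2 + F + L)
t = 1 (t = 1/1 = 1)
(-4*(t + 3))*k(0, 3 - 1*5) - 6 = (-4*(1 + 3))*(2 + 0 + (3 - 1*5)) - 6 = (-4*4)*(2 + 0 + (3 - 5)) - 6 = -16*(2 + 0 - 2) - 6 = -16*0 - 6 = 0 - 6 = -6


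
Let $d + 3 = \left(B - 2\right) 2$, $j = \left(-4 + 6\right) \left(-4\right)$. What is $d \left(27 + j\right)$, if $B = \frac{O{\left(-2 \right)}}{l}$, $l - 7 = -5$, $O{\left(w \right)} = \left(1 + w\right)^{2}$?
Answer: $-114$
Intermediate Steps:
$l = 2$ ($l = 7 - 5 = 2$)
$j = -8$ ($j = 2 \left(-4\right) = -8$)
$B = \frac{1}{2}$ ($B = \frac{\left(1 - 2\right)^{2}}{2} = \left(-1\right)^{2} \cdot \frac{1}{2} = 1 \cdot \frac{1}{2} = \frac{1}{2} \approx 0.5$)
$d = -6$ ($d = -3 + \left(\frac{1}{2} - 2\right) 2 = -3 - 3 = -6$)
$d \left(27 + j\right) = - 6 \left(27 - 8\right) = \left(-6\right) 19 = -114$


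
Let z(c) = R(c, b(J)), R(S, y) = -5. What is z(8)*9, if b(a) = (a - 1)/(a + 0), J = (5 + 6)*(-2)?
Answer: -45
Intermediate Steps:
J = -22 (J = 11*(-2) = -22)
b(a) = (-1 + a)/a
z(c) = -5
z(8)*9 = -5*9 = -45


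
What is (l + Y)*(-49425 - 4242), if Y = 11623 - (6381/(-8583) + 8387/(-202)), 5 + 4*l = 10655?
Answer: -222190224106932/288961 ≈ -7.6893e+8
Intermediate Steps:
l = 5325/2 (l = -5/4 + (¼)*10655 = -5/4 + 10655/4 = 5325/2 ≈ 2662.5)
Y = 6741612267/577922 (Y = 11623 - (6381*(-1/8583) + 8387*(-1/202)) = 11623 - (-2127/2861 - 8387/202) = 11623 - 1*(-24424861/577922) = 11623 + 24424861/577922 = 6741612267/577922 ≈ 11665.)
(l + Y)*(-49425 - 4242) = (5325/2 + 6741612267/577922)*(-49425 - 4242) = (4140164796/288961)*(-53667) = -222190224106932/288961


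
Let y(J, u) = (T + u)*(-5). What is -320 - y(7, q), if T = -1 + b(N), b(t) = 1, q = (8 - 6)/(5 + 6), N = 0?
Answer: -3510/11 ≈ -319.09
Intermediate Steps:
q = 2/11 ≈ 0.18182
T = 0 (T = -1 + 1 = 0)
y(J, u) = -5*u (y(J, u) = (0 + u)*(-5) = u*(-5) = -5*u)
-320 - y(7, q) = -320 - (-5)*2/11 = -320 - 1*(-10/11) = -320 + 10/11 = -3510/11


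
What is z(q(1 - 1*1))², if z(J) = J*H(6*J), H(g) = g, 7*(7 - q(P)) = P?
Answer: 86436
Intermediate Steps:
q(P) = 7 - P/7
z(J) = 6*J² (z(J) = J*(6*J) = 6*J²)
z(q(1 - 1*1))² = (6*(7 - (1 - 1*1)/7)²)² = (6*(7 - (1 - 1)/7)²)² = (6*(7 - ⅐*0)²)² = (6*(7 + 0)²)² = (6*7²)² = (6*49)² = 294² = 86436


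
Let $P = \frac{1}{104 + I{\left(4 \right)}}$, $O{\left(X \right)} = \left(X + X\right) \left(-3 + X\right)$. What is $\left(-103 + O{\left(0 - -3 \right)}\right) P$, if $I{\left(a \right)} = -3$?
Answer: $- \frac{103}{101} \approx -1.0198$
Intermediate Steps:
$O{\left(X \right)} = 2 X \left(-3 + X\right)$
$P = \frac{1}{101}$ ($P = \frac{1}{104 - 3} = \frac{1}{101} \approx 0.009901$)
$\left(-103 + O{\left(0 - -3 \right)}\right) P = \left(-103 + 2 \left(0 - -3\right) \left(-3 + \left(0 - -3\right)\right)\right) \frac{1}{101} = \left(-103 + 2 \left(0 + 3\right) \left(-3 + \left(0 + 3\right)\right)\right) \frac{1}{101} = \left(-103 + 2 \cdot 3 \left(-3 + 3\right)\right) \frac{1}{101} = \left(-103 + 2 \cdot 3 \cdot 0\right) \frac{1}{101} = \left(-103 + 0\right) \frac{1}{101} = \left(-103\right) \frac{1}{101} = - \frac{103}{101}$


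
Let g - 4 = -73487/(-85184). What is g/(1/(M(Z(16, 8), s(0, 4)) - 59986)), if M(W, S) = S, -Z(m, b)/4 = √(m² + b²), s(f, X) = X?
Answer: -12422961993/42592 ≈ -2.9167e+5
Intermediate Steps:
Z(m, b) = -4*√(b² + m²) (Z(m, b) = -4*√(m² + b²) = -4*√(b² + m²))
g = 414223/85184 (g = 4 - 73487/(-85184) = 4 - 73487*(-1/85184) = 4 + 73487/85184 = 414223/85184 ≈ 4.8627)
g/(1/(M(Z(16, 8), s(0, 4)) - 59986)) = 414223/(85184*(1/(4 - 59986))) = 414223/(85184*(1/(-59982))) = 414223/(85184*(-1/59982)) = (414223/85184)*(-59982) = -12422961993/42592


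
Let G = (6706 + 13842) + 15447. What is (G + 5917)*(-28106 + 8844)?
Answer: -807308944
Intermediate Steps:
G = 35995 (G = 20548 + 15447 = 35995)
(G + 5917)*(-28106 + 8844) = (35995 + 5917)*(-28106 + 8844) = 41912*(-19262) = -807308944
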